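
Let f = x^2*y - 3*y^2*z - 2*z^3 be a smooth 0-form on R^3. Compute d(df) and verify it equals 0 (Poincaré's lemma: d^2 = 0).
d(df) = 0

Step 1: df = sum_i (∂f/∂x_i) dx_i = (2*x*y) dx + (x^2 - 6*y*z) dy + (-3*y^2 - 6*z^2) dz.
Step 2: Apply d again. Using the 1-form formula, the coefficient of dx ∧ dy in d(df) is ∂^2 f/∂x ∂y - ∂^2 f/∂y ∂x = (2*x) - (2*x) = 0 (equality of mixed partials for smooth f).
Similarly for dx ∧ dz and dy ∧ dz — all coefficients vanish. So d(df) = 0.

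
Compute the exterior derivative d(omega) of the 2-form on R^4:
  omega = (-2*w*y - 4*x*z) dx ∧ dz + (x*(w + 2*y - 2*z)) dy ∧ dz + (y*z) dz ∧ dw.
d(omega) = (3*w + 2*y - 2*z) dx ∧ dy ∧ dz + (-2*y) dx ∧ dz ∧ dw + (x + z) dy ∧ dz ∧ dw

For a 2-form omega = sum_{i<j} g_{ij} dx_i ∧ dx_j, the exterior derivative is
  d(omega) = sum_{i<j} d(g_{ij}) ∧ dx_i ∧ dx_j = sum_{i<j, k} (∂g_{ij}/∂x_k) dx_k ∧ dx_i ∧ dx_j.
Expand each term, using dx_k ∧ dx_i ∧ dx_j = sgn(permutation) dx_{(a)} ∧ dx_{(b)} ∧ dx_{(c)} with (a < b < c) sorted:
  d(-2*w*y - 4*x*z) includes (∂/∂y)(-2*w*y - 4*x*z) dy = (-2*w) dy, which multiplied by dx ∧ dz gives (2*w) dx ∧ dy ∧ dz
  d(-2*w*y - 4*x*z) includes (∂/∂w)(-2*w*y - 4*x*z) dw = (-2*y) dw, which multiplied by dx ∧ dz gives (-2*y) dx ∧ dz ∧ dw
  d(x*(w + 2*y - 2*z)) includes (∂/∂x)(x*(w + 2*y - 2*z)) dx = (w + 2*y - 2*z) dx, which multiplied by dy ∧ dz gives (w + 2*y - 2*z) dx ∧ dy ∧ dz
  d(x*(w + 2*y - 2*z)) includes (∂/∂w)(x*(w + 2*y - 2*z)) dw = (x) dw, which multiplied by dy ∧ dz gives (x) dy ∧ dz ∧ dw
  d(y*z) includes (∂/∂y)(y*z) dy = (z) dy, which multiplied by dz ∧ dw gives (z) dy ∧ dz ∧ dw
Collecting like 3-forms: d(omega) = (3*w + 2*y - 2*z) dx ∧ dy ∧ dz + (-2*y) dx ∧ dz ∧ dw + (x + z) dy ∧ dz ∧ dw.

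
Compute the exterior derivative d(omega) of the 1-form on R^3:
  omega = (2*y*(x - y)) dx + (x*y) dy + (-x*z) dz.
d(omega) = (-2*x + 5*y) dx ∧ dy + (-z) dx ∧ dz

For a 1-form omega = sum_i f_i dx_i, the exterior derivative is
  d(omega) = sum_{i < j} (∂f_j/∂x_i - ∂f_i/∂x_j) dx_i ∧ dx_j.
  coefficient of dx ∧ dy: ∂f_2/∂x - ∂f_1/∂y = ∂(x*y)/∂x - ∂(2*y*(x - y))/∂y = -2*x + 5*y
  coefficient of dx ∧ dz: ∂f_3/∂x - ∂f_1/∂z = ∂(-x*z)/∂x - ∂(2*y*(x - y))/∂z = -z
Assembling: d(omega) = (-2*x + 5*y) dx ∧ dy + (-z) dx ∧ dz.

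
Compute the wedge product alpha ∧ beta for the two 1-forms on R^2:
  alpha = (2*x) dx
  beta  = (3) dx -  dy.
alpha ∧ beta = (-2*x) dx ∧ dy

Distribute the wedge, using dx_i ∧ dx_j = -dx_j ∧ dx_i and dx_i ∧ dx_i = 0. For each pair (i, j) with i < j, the coefficient of dx_i ∧ dx_j in alpha ∧ beta is (alpha_i * beta_j - alpha_j * beta_i). Collecting: alpha ∧ beta = (-2*x) dx ∧ dy.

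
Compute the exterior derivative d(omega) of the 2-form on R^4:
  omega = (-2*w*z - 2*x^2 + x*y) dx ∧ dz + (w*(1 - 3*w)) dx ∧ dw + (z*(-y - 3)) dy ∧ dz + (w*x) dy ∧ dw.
d(omega) = (-x) dx ∧ dy ∧ dz + (-2*z) dx ∧ dz ∧ dw + (w) dx ∧ dy ∧ dw

For a 2-form omega = sum_{i<j} g_{ij} dx_i ∧ dx_j, the exterior derivative is
  d(omega) = sum_{i<j} d(g_{ij}) ∧ dx_i ∧ dx_j = sum_{i<j, k} (∂g_{ij}/∂x_k) dx_k ∧ dx_i ∧ dx_j.
Expand each term, using dx_k ∧ dx_i ∧ dx_j = sgn(permutation) dx_{(a)} ∧ dx_{(b)} ∧ dx_{(c)} with (a < b < c) sorted:
  d(-2*w*z - 2*x^2 + x*y) includes (∂/∂y)(-2*w*z - 2*x^2 + x*y) dy = (x) dy, which multiplied by dx ∧ dz gives (-x) dx ∧ dy ∧ dz
  d(-2*w*z - 2*x^2 + x*y) includes (∂/∂w)(-2*w*z - 2*x^2 + x*y) dw = (-2*z) dw, which multiplied by dx ∧ dz gives (-2*z) dx ∧ dz ∧ dw
  d(w*x) includes (∂/∂x)(w*x) dx = (w) dx, which multiplied by dy ∧ dw gives (w) dx ∧ dy ∧ dw
Collecting like 3-forms: d(omega) = (-x) dx ∧ dy ∧ dz + (-2*z) dx ∧ dz ∧ dw + (w) dx ∧ dy ∧ dw.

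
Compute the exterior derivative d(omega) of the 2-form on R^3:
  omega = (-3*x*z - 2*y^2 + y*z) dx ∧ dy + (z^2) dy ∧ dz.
d(omega) = (-3*x + y) dx ∧ dy ∧ dz

For a 2-form omega = sum_{i<j} g_{ij} dx_i ∧ dx_j, the exterior derivative is
  d(omega) = sum_{i<j} d(g_{ij}) ∧ dx_i ∧ dx_j = sum_{i<j, k} (∂g_{ij}/∂x_k) dx_k ∧ dx_i ∧ dx_j.
Expand each term, using dx_k ∧ dx_i ∧ dx_j = sgn(permutation) dx_{(a)} ∧ dx_{(b)} ∧ dx_{(c)} with (a < b < c) sorted:
  d(-3*x*z - 2*y^2 + y*z) includes (∂/∂z)(-3*x*z - 2*y^2 + y*z) dz = (-3*x + y) dz, which multiplied by dx ∧ dy gives (-3*x + y) dx ∧ dy ∧ dz
Collecting like 3-forms: d(omega) = (-3*x + y) dx ∧ dy ∧ dz.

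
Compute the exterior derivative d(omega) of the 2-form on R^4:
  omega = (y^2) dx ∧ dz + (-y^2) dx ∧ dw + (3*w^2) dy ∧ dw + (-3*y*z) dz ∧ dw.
d(omega) = (-2*y) dx ∧ dy ∧ dz + (2*y) dx ∧ dy ∧ dw + (-3*z) dy ∧ dz ∧ dw

For a 2-form omega = sum_{i<j} g_{ij} dx_i ∧ dx_j, the exterior derivative is
  d(omega) = sum_{i<j} d(g_{ij}) ∧ dx_i ∧ dx_j = sum_{i<j, k} (∂g_{ij}/∂x_k) dx_k ∧ dx_i ∧ dx_j.
Expand each term, using dx_k ∧ dx_i ∧ dx_j = sgn(permutation) dx_{(a)} ∧ dx_{(b)} ∧ dx_{(c)} with (a < b < c) sorted:
  d(y^2) includes (∂/∂y)(y^2) dy = (2*y) dy, which multiplied by dx ∧ dz gives (-2*y) dx ∧ dy ∧ dz
  d(-y^2) includes (∂/∂y)(-y^2) dy = (-2*y) dy, which multiplied by dx ∧ dw gives (2*y) dx ∧ dy ∧ dw
  d(-3*y*z) includes (∂/∂y)(-3*y*z) dy = (-3*z) dy, which multiplied by dz ∧ dw gives (-3*z) dy ∧ dz ∧ dw
Collecting like 3-forms: d(omega) = (-2*y) dx ∧ dy ∧ dz + (2*y) dx ∧ dy ∧ dw + (-3*z) dy ∧ dz ∧ dw.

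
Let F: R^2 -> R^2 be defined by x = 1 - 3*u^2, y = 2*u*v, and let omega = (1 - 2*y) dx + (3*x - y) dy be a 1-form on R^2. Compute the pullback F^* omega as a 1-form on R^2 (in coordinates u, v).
F^* omega = (6*u^2*v - 4*u*v^2 - 6*u + 6*v) du + (2*u*(-9*u^2 - 2*u*v + 3)) dv

Using F^*(f dg) = (f ∘ F) d(g ∘ F), substitute each coordinate x_i by F_i(u, v) in f_i, and replace dx_i by d F_i = (∂F_i/∂u) du + (∂F_i/∂v) dv.
  For the x component: f_1(F) = -4*u*v + 1; d F_1 = (-6*u) du + (0) dv
  For the y component: f_2(F) = -9*u^2 - 2*u*v + 3; d F_2 = (2*v) du + (2*u) dv
Combining and collecting du, dv coefficients:
  coeff of du: 6*u^2*v - 4*u*v^2 - 6*u + 6*v
  coeff of dv: 2*u*(-9*u^2 - 2*u*v + 3)
F^* omega = (6*u^2*v - 4*u*v^2 - 6*u + 6*v) du + (2*u*(-9*u^2 - 2*u*v + 3)) dv.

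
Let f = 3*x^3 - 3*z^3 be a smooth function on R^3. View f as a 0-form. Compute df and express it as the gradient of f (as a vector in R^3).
df = (9*x^2) dx + (0) dy + (-9*z^2) dz; grad f = (9*x^2, 0, -9*z^2)

For a 0-form f, d f = (∂f/∂x) dx + (∂f/∂y) dy + (∂f/∂z) dz. The components of the vector representation are exactly the entries of grad f in Cartesian coordinates:
  ∂f/∂x = 9*x^2
  ∂f/∂y = 0
  ∂f/∂z = -9*z^2.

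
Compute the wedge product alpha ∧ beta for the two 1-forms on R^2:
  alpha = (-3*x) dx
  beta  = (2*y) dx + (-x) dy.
alpha ∧ beta = (3*x^2) dx ∧ dy

Distribute the wedge, using dx_i ∧ dx_j = -dx_j ∧ dx_i and dx_i ∧ dx_i = 0. For each pair (i, j) with i < j, the coefficient of dx_i ∧ dx_j in alpha ∧ beta is (alpha_i * beta_j - alpha_j * beta_i). Collecting: alpha ∧ beta = (3*x^2) dx ∧ dy.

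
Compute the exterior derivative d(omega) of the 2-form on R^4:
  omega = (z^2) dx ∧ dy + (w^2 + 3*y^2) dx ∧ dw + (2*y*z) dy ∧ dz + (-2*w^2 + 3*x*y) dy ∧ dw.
d(omega) = (2*z) dx ∧ dy ∧ dz + (-3*y) dx ∧ dy ∧ dw

For a 2-form omega = sum_{i<j} g_{ij} dx_i ∧ dx_j, the exterior derivative is
  d(omega) = sum_{i<j} d(g_{ij}) ∧ dx_i ∧ dx_j = sum_{i<j, k} (∂g_{ij}/∂x_k) dx_k ∧ dx_i ∧ dx_j.
Expand each term, using dx_k ∧ dx_i ∧ dx_j = sgn(permutation) dx_{(a)} ∧ dx_{(b)} ∧ dx_{(c)} with (a < b < c) sorted:
  d(z^2) includes (∂/∂z)(z^2) dz = (2*z) dz, which multiplied by dx ∧ dy gives (2*z) dx ∧ dy ∧ dz
  d(w^2 + 3*y^2) includes (∂/∂y)(w^2 + 3*y^2) dy = (6*y) dy, which multiplied by dx ∧ dw gives (-6*y) dx ∧ dy ∧ dw
  d(-2*w^2 + 3*x*y) includes (∂/∂x)(-2*w^2 + 3*x*y) dx = (3*y) dx, which multiplied by dy ∧ dw gives (3*y) dx ∧ dy ∧ dw
Collecting like 3-forms: d(omega) = (2*z) dx ∧ dy ∧ dz + (-3*y) dx ∧ dy ∧ dw.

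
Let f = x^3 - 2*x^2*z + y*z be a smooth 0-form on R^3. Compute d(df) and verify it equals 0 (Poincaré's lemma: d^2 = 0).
d(df) = 0

Step 1: df = sum_i (∂f/∂x_i) dx_i = (x*(3*x - 4*z)) dx + (z) dy + (-2*x^2 + y) dz.
Step 2: Apply d again. Using the 1-form formula, the coefficient of dx ∧ dy in d(df) is ∂^2 f/∂x ∂y - ∂^2 f/∂y ∂x = (0) - (0) = 0 (equality of mixed partials for smooth f).
Similarly for dx ∧ dz and dy ∧ dz — all coefficients vanish. So d(df) = 0.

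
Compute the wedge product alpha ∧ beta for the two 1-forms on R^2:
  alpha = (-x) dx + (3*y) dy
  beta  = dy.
alpha ∧ beta = (-x) dx ∧ dy

Distribute the wedge, using dx_i ∧ dx_j = -dx_j ∧ dx_i and dx_i ∧ dx_i = 0. For each pair (i, j) with i < j, the coefficient of dx_i ∧ dx_j in alpha ∧ beta is (alpha_i * beta_j - alpha_j * beta_i). Collecting: alpha ∧ beta = (-x) dx ∧ dy.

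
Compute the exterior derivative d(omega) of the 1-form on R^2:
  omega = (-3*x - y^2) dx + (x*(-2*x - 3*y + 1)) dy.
d(omega) = (-4*x - y + 1) dx ∧ dy

For a 1-form omega = sum_i f_i dx_i, the exterior derivative is
  d(omega) = sum_{i < j} (∂f_j/∂x_i - ∂f_i/∂x_j) dx_i ∧ dx_j.
  coefficient of dx ∧ dy: ∂f_2/∂x - ∂f_1/∂y = ∂(x*(-2*x - 3*y + 1))/∂x - ∂(-3*x - y^2)/∂y = -4*x - y + 1
Assembling: d(omega) = (-4*x - y + 1) dx ∧ dy.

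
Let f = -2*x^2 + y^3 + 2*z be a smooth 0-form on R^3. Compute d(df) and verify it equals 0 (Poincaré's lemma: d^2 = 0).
d(df) = 0

Step 1: df = sum_i (∂f/∂x_i) dx_i = (-4*x) dx + (3*y^2) dy + (2) dz.
Step 2: Apply d again. Using the 1-form formula, the coefficient of dx ∧ dy in d(df) is ∂^2 f/∂x ∂y - ∂^2 f/∂y ∂x = (0) - (0) = 0 (equality of mixed partials for smooth f).
Similarly for dx ∧ dz and dy ∧ dz — all coefficients vanish. So d(df) = 0.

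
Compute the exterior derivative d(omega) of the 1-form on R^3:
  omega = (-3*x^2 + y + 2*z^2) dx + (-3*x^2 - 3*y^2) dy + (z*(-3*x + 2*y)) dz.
d(omega) = (-6*x - 1) dx ∧ dy + (-7*z) dx ∧ dz + (2*z) dy ∧ dz

For a 1-form omega = sum_i f_i dx_i, the exterior derivative is
  d(omega) = sum_{i < j} (∂f_j/∂x_i - ∂f_i/∂x_j) dx_i ∧ dx_j.
  coefficient of dx ∧ dy: ∂f_2/∂x - ∂f_1/∂y = ∂(-3*x^2 - 3*y^2)/∂x - ∂(-3*x^2 + y + 2*z^2)/∂y = -6*x - 1
  coefficient of dx ∧ dz: ∂f_3/∂x - ∂f_1/∂z = ∂(z*(-3*x + 2*y))/∂x - ∂(-3*x^2 + y + 2*z^2)/∂z = -7*z
  coefficient of dy ∧ dz: ∂f_3/∂y - ∂f_2/∂z = ∂(z*(-3*x + 2*y))/∂y - ∂(-3*x^2 - 3*y^2)/∂z = 2*z
Assembling: d(omega) = (-6*x - 1) dx ∧ dy + (-7*z) dx ∧ dz + (2*z) dy ∧ dz.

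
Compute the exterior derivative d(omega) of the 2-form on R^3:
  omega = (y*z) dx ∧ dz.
d(omega) = (-z) dx ∧ dy ∧ dz

For a 2-form omega = sum_{i<j} g_{ij} dx_i ∧ dx_j, the exterior derivative is
  d(omega) = sum_{i<j} d(g_{ij}) ∧ dx_i ∧ dx_j = sum_{i<j, k} (∂g_{ij}/∂x_k) dx_k ∧ dx_i ∧ dx_j.
Expand each term, using dx_k ∧ dx_i ∧ dx_j = sgn(permutation) dx_{(a)} ∧ dx_{(b)} ∧ dx_{(c)} with (a < b < c) sorted:
  d(y*z) includes (∂/∂y)(y*z) dy = (z) dy, which multiplied by dx ∧ dz gives (-z) dx ∧ dy ∧ dz
Collecting like 3-forms: d(omega) = (-z) dx ∧ dy ∧ dz.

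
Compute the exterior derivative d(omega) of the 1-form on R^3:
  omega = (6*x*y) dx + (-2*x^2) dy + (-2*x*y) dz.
d(omega) = (-10*x) dx ∧ dy + (-2*y) dx ∧ dz + (-2*x) dy ∧ dz

For a 1-form omega = sum_i f_i dx_i, the exterior derivative is
  d(omega) = sum_{i < j} (∂f_j/∂x_i - ∂f_i/∂x_j) dx_i ∧ dx_j.
  coefficient of dx ∧ dy: ∂f_2/∂x - ∂f_1/∂y = ∂(-2*x^2)/∂x - ∂(6*x*y)/∂y = -10*x
  coefficient of dx ∧ dz: ∂f_3/∂x - ∂f_1/∂z = ∂(-2*x*y)/∂x - ∂(6*x*y)/∂z = -2*y
  coefficient of dy ∧ dz: ∂f_3/∂y - ∂f_2/∂z = ∂(-2*x*y)/∂y - ∂(-2*x^2)/∂z = -2*x
Assembling: d(omega) = (-10*x) dx ∧ dy + (-2*y) dx ∧ dz + (-2*x) dy ∧ dz.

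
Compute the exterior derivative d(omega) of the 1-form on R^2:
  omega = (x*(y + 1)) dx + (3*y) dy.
d(omega) = (-x) dx ∧ dy

For a 1-form omega = sum_i f_i dx_i, the exterior derivative is
  d(omega) = sum_{i < j} (∂f_j/∂x_i - ∂f_i/∂x_j) dx_i ∧ dx_j.
  coefficient of dx ∧ dy: ∂f_2/∂x - ∂f_1/∂y = ∂(3*y)/∂x - ∂(x*(y + 1))/∂y = -x
Assembling: d(omega) = (-x) dx ∧ dy.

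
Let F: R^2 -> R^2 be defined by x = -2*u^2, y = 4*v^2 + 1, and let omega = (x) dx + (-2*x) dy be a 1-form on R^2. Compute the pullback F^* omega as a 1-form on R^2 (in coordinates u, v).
F^* omega = (8*u^3) du + (32*u^2*v) dv

Using F^*(f dg) = (f ∘ F) d(g ∘ F), substitute each coordinate x_i by F_i(u, v) in f_i, and replace dx_i by d F_i = (∂F_i/∂u) du + (∂F_i/∂v) dv.
  For the x component: f_1(F) = -2*u^2; d F_1 = (-4*u) du + (0) dv
  For the y component: f_2(F) = 4*u^2; d F_2 = (0) du + (8*v) dv
Combining and collecting du, dv coefficients:
  coeff of du: 8*u^3
  coeff of dv: 32*u^2*v
F^* omega = (8*u^3) du + (32*u^2*v) dv.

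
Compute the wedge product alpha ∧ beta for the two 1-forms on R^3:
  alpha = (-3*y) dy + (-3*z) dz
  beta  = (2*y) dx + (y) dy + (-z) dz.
alpha ∧ beta = (6*y^2) dx ∧ dy + (6*y*z) dy ∧ dz + (6*y*z) dx ∧ dz

Distribute the wedge, using dx_i ∧ dx_j = -dx_j ∧ dx_i and dx_i ∧ dx_i = 0. For each pair (i, j) with i < j, the coefficient of dx_i ∧ dx_j in alpha ∧ beta is (alpha_i * beta_j - alpha_j * beta_i). Collecting: alpha ∧ beta = (6*y^2) dx ∧ dy + (6*y*z) dy ∧ dz + (6*y*z) dx ∧ dz.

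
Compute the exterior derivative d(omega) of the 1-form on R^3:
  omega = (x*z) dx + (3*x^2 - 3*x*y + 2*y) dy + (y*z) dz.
d(omega) = (6*x - 3*y) dx ∧ dy + (-x) dx ∧ dz + (z) dy ∧ dz

For a 1-form omega = sum_i f_i dx_i, the exterior derivative is
  d(omega) = sum_{i < j} (∂f_j/∂x_i - ∂f_i/∂x_j) dx_i ∧ dx_j.
  coefficient of dx ∧ dy: ∂f_2/∂x - ∂f_1/∂y = ∂(3*x^2 - 3*x*y + 2*y)/∂x - ∂(x*z)/∂y = 6*x - 3*y
  coefficient of dx ∧ dz: ∂f_3/∂x - ∂f_1/∂z = ∂(y*z)/∂x - ∂(x*z)/∂z = -x
  coefficient of dy ∧ dz: ∂f_3/∂y - ∂f_2/∂z = ∂(y*z)/∂y - ∂(3*x^2 - 3*x*y + 2*y)/∂z = z
Assembling: d(omega) = (6*x - 3*y) dx ∧ dy + (-x) dx ∧ dz + (z) dy ∧ dz.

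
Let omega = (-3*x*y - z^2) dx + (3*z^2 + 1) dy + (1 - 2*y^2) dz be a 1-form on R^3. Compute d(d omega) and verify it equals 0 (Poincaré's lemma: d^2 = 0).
d(d omega) = 0

Step 1: d omega = sum_{i<j} (∂f_j/∂x_i - ∂f_i/∂x_j) dx_i ∧ dx_j:
  coeff of dx ∧ dy: 3*x
  coeff of dx ∧ dz: 2*z
  coeff of dy ∧ dz: -4*y - 6*z
Step 2: Apply d again to each 2-form coefficient. The only possible 3-form in R^3 is dx ∧ dy ∧ dz, with coefficient
  ∂(coeff of dy∧dz)/∂x - ∂(coeff of dx∧dz)/∂y + ∂(coeff of dx∧dy)/∂z
  = ∂/∂x (-4*y - 6*z) - ∂/∂y (2*z) + ∂/∂z (3*x).
Each of these terms simplifies to sums of mixed partials that cancel in pairs. The result is 0 (by equality of mixed partials for smooth functions — Schwarz / Clairaut).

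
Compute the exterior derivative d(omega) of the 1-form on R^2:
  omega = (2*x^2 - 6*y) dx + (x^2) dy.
d(omega) = (2*x + 6) dx ∧ dy

For a 1-form omega = sum_i f_i dx_i, the exterior derivative is
  d(omega) = sum_{i < j} (∂f_j/∂x_i - ∂f_i/∂x_j) dx_i ∧ dx_j.
  coefficient of dx ∧ dy: ∂f_2/∂x - ∂f_1/∂y = ∂(x^2)/∂x - ∂(2*x^2 - 6*y)/∂y = 2*x + 6
Assembling: d(omega) = (2*x + 6) dx ∧ dy.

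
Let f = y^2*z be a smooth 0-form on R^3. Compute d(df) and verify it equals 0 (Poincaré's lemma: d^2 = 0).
d(df) = 0

Step 1: df = sum_i (∂f/∂x_i) dx_i = (0) dx + (2*y*z) dy + (y^2) dz.
Step 2: Apply d again. Using the 1-form formula, the coefficient of dx ∧ dy in d(df) is ∂^2 f/∂x ∂y - ∂^2 f/∂y ∂x = (0) - (0) = 0 (equality of mixed partials for smooth f).
Similarly for dx ∧ dz and dy ∧ dz — all coefficients vanish. So d(df) = 0.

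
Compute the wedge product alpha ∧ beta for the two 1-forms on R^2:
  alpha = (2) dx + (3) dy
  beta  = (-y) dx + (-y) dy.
alpha ∧ beta = (y) dx ∧ dy

Distribute the wedge, using dx_i ∧ dx_j = -dx_j ∧ dx_i and dx_i ∧ dx_i = 0. For each pair (i, j) with i < j, the coefficient of dx_i ∧ dx_j in alpha ∧ beta is (alpha_i * beta_j - alpha_j * beta_i). Collecting: alpha ∧ beta = (y) dx ∧ dy.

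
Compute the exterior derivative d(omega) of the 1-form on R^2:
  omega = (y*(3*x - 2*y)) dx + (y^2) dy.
d(omega) = (-3*x + 4*y) dx ∧ dy

For a 1-form omega = sum_i f_i dx_i, the exterior derivative is
  d(omega) = sum_{i < j} (∂f_j/∂x_i - ∂f_i/∂x_j) dx_i ∧ dx_j.
  coefficient of dx ∧ dy: ∂f_2/∂x - ∂f_1/∂y = ∂(y^2)/∂x - ∂(y*(3*x - 2*y))/∂y = -3*x + 4*y
Assembling: d(omega) = (-3*x + 4*y) dx ∧ dy.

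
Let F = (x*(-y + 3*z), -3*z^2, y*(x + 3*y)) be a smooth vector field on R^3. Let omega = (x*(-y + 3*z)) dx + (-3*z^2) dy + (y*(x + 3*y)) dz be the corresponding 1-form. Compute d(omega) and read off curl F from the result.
d(omega) = (x + 6*y + 6*z) dy ∧ dz + (3*x - y) dz ∧ dx + (x) dx ∧ dy; curl F = (x + 6*y + 6*z, 3*x - y, x)

d omega = sum_{i<j} (∂f_j/∂x_i - ∂f_i/∂x_j) dx_i ∧ dx_j. Under the identification (dy ∧ dz, dz ∧ dx, dx ∧ dy) ↔ (e_x, e_y, e_z), the coefficients are exactly the components of curl F. Compute:
  ∂R/∂y - ∂Q/∂z = (x + 6*y) - (-6*z) = x + 6*y + 6*z
  ∂P/∂z - ∂R/∂x = (3*x) - (y) = 3*x - y
  ∂Q/∂x - ∂P/∂y = (0) - (-x) = x.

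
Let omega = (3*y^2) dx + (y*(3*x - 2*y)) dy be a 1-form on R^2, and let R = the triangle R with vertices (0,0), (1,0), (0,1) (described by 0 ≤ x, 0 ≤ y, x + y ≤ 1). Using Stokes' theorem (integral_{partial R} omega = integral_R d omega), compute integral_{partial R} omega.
integral_(partial R) omega = -1/2

Stokes: integral_partial_R omega = integral_R d omega with d omega = (∂Q/∂x - ∂P/∂y) dx ∧ dy.
  ∂Q/∂x = 3*y
  ∂P/∂y = 6*y
  integrand = ∂Q/∂x - ∂P/∂y = -3*y.
Integrating over R: integral_0^1 integral_0^{1-x} (-3*y) dy dx = -1/2.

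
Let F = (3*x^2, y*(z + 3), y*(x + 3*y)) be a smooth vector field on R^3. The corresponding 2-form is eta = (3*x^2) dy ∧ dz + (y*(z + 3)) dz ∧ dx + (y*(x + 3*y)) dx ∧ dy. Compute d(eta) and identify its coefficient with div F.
d(eta) = (6*x + z + 3) dx ∧ dy ∧ dz; div F = 6*x + z + 3

For a 2-form in R^3 of the form above, applying d gives a 3-form with coefficient ∂P/∂x + ∂Q/∂y + ∂R/∂z:
  ∂P/∂x = 6*x
  ∂Q/∂y = z + 3
  ∂R/∂z = 0
Sum = 6*x + z + 3, which is exactly div F.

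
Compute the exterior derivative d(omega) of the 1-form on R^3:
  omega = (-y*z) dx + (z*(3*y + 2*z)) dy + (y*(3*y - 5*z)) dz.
d(omega) = (z) dx ∧ dy + (y) dx ∧ dz + (3*y - 9*z) dy ∧ dz

For a 1-form omega = sum_i f_i dx_i, the exterior derivative is
  d(omega) = sum_{i < j} (∂f_j/∂x_i - ∂f_i/∂x_j) dx_i ∧ dx_j.
  coefficient of dx ∧ dy: ∂f_2/∂x - ∂f_1/∂y = ∂(z*(3*y + 2*z))/∂x - ∂(-y*z)/∂y = z
  coefficient of dx ∧ dz: ∂f_3/∂x - ∂f_1/∂z = ∂(y*(3*y - 5*z))/∂x - ∂(-y*z)/∂z = y
  coefficient of dy ∧ dz: ∂f_3/∂y - ∂f_2/∂z = ∂(y*(3*y - 5*z))/∂y - ∂(z*(3*y + 2*z))/∂z = 3*y - 9*z
Assembling: d(omega) = (z) dx ∧ dy + (y) dx ∧ dz + (3*y - 9*z) dy ∧ dz.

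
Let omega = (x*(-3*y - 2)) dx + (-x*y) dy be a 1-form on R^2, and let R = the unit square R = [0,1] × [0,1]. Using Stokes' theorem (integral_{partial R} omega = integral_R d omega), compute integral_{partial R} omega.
integral_(partial R) omega = 1

Stokes: integral_partial_R omega = integral_R d omega with d omega = (∂Q/∂x - ∂P/∂y) dx ∧ dy.
  ∂Q/∂x = -y
  ∂P/∂y = -3*x
  integrand = ∂Q/∂x - ∂P/∂y = 3*x - y.
Integrating over R: integral_0^1 integral_0^1 (3*x - y) dx dy = 1.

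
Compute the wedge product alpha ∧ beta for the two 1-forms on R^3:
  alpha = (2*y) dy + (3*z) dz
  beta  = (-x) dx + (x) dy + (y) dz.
alpha ∧ beta = (2*x*y) dx ∧ dy + (-3*x*z + 2*y^2) dy ∧ dz + (3*x*z) dx ∧ dz

Distribute the wedge, using dx_i ∧ dx_j = -dx_j ∧ dx_i and dx_i ∧ dx_i = 0. For each pair (i, j) with i < j, the coefficient of dx_i ∧ dx_j in alpha ∧ beta is (alpha_i * beta_j - alpha_j * beta_i). Collecting: alpha ∧ beta = (2*x*y) dx ∧ dy + (-3*x*z + 2*y^2) dy ∧ dz + (3*x*z) dx ∧ dz.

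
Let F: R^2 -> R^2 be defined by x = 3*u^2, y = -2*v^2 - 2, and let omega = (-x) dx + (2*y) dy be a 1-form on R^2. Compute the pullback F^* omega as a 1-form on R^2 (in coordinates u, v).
F^* omega = (-18*u^3) du + (16*v*(v^2 + 1)) dv

Using F^*(f dg) = (f ∘ F) d(g ∘ F), substitute each coordinate x_i by F_i(u, v) in f_i, and replace dx_i by d F_i = (∂F_i/∂u) du + (∂F_i/∂v) dv.
  For the x component: f_1(F) = -3*u^2; d F_1 = (6*u) du + (0) dv
  For the y component: f_2(F) = -4*v^2 - 4; d F_2 = (0) du + (-4*v) dv
Combining and collecting du, dv coefficients:
  coeff of du: -18*u^3
  coeff of dv: 16*v*(v^2 + 1)
F^* omega = (-18*u^3) du + (16*v*(v^2 + 1)) dv.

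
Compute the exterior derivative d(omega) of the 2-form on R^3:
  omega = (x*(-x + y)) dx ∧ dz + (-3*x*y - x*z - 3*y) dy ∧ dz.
d(omega) = (-x - 3*y - z) dx ∧ dy ∧ dz

For a 2-form omega = sum_{i<j} g_{ij} dx_i ∧ dx_j, the exterior derivative is
  d(omega) = sum_{i<j} d(g_{ij}) ∧ dx_i ∧ dx_j = sum_{i<j, k} (∂g_{ij}/∂x_k) dx_k ∧ dx_i ∧ dx_j.
Expand each term, using dx_k ∧ dx_i ∧ dx_j = sgn(permutation) dx_{(a)} ∧ dx_{(b)} ∧ dx_{(c)} with (a < b < c) sorted:
  d(x*(-x + y)) includes (∂/∂y)(x*(-x + y)) dy = (x) dy, which multiplied by dx ∧ dz gives (-x) dx ∧ dy ∧ dz
  d(-3*x*y - x*z - 3*y) includes (∂/∂x)(-3*x*y - x*z - 3*y) dx = (-3*y - z) dx, which multiplied by dy ∧ dz gives (-3*y - z) dx ∧ dy ∧ dz
Collecting like 3-forms: d(omega) = (-x - 3*y - z) dx ∧ dy ∧ dz.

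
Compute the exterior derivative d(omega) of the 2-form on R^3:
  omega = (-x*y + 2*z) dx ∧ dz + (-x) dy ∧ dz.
d(omega) = (x - 1) dx ∧ dy ∧ dz

For a 2-form omega = sum_{i<j} g_{ij} dx_i ∧ dx_j, the exterior derivative is
  d(omega) = sum_{i<j} d(g_{ij}) ∧ dx_i ∧ dx_j = sum_{i<j, k} (∂g_{ij}/∂x_k) dx_k ∧ dx_i ∧ dx_j.
Expand each term, using dx_k ∧ dx_i ∧ dx_j = sgn(permutation) dx_{(a)} ∧ dx_{(b)} ∧ dx_{(c)} with (a < b < c) sorted:
  d(-x*y + 2*z) includes (∂/∂y)(-x*y + 2*z) dy = (-x) dy, which multiplied by dx ∧ dz gives (x) dx ∧ dy ∧ dz
  d(-x) includes (∂/∂x)(-x) dx = (-1) dx, which multiplied by dy ∧ dz gives (-1) dx ∧ dy ∧ dz
Collecting like 3-forms: d(omega) = (x - 1) dx ∧ dy ∧ dz.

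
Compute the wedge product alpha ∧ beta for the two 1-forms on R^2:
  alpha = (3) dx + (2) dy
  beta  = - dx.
alpha ∧ beta = (2) dx ∧ dy

Distribute the wedge, using dx_i ∧ dx_j = -dx_j ∧ dx_i and dx_i ∧ dx_i = 0. For each pair (i, j) with i < j, the coefficient of dx_i ∧ dx_j in alpha ∧ beta is (alpha_i * beta_j - alpha_j * beta_i). Collecting: alpha ∧ beta = (2) dx ∧ dy.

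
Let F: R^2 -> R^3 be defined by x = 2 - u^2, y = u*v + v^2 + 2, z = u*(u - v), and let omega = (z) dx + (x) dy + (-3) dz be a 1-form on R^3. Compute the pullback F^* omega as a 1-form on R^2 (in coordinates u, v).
F^* omega = (-2*u^3 + u^2*v - 6*u + 5*v) du + (-u^3 - 2*u^2*v + 5*u + 4*v) dv

Using F^*(f dg) = (f ∘ F) d(g ∘ F), substitute each coordinate x_i by F_i(u, v) in f_i, and replace dx_i by d F_i = (∂F_i/∂u) du + (∂F_i/∂v) dv.
  For the x component: f_1(F) = u*(u - v); d F_1 = (-2*u) du + (0) dv
  For the y component: f_2(F) = 2 - u^2; d F_2 = (v) du + (u + 2*v) dv
  For the z component: f_3(F) = -3; d F_3 = (2*u - v) du + (-u) dv
Combining and collecting du, dv coefficients:
  coeff of du: -2*u^3 + u^2*v - 6*u + 5*v
  coeff of dv: -u^3 - 2*u^2*v + 5*u + 4*v
F^* omega = (-2*u^3 + u^2*v - 6*u + 5*v) du + (-u^3 - 2*u^2*v + 5*u + 4*v) dv.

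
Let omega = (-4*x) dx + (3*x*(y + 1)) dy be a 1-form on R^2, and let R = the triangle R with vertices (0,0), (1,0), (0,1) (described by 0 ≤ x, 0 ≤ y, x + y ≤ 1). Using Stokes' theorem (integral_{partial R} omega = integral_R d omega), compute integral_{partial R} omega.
integral_(partial R) omega = 2

Stokes: integral_partial_R omega = integral_R d omega with d omega = (∂Q/∂x - ∂P/∂y) dx ∧ dy.
  ∂Q/∂x = 3*y + 3
  ∂P/∂y = 0
  integrand = ∂Q/∂x - ∂P/∂y = 3*y + 3.
Integrating over R: integral_0^1 integral_0^{1-x} (3*y + 3) dy dx = 2.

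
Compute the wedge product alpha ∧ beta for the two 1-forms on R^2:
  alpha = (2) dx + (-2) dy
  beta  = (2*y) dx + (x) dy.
alpha ∧ beta = (2*x + 4*y) dx ∧ dy

Distribute the wedge, using dx_i ∧ dx_j = -dx_j ∧ dx_i and dx_i ∧ dx_i = 0. For each pair (i, j) with i < j, the coefficient of dx_i ∧ dx_j in alpha ∧ beta is (alpha_i * beta_j - alpha_j * beta_i). Collecting: alpha ∧ beta = (2*x + 4*y) dx ∧ dy.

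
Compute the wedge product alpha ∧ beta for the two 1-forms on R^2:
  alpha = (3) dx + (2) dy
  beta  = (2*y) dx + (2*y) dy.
alpha ∧ beta = (2*y) dx ∧ dy

Distribute the wedge, using dx_i ∧ dx_j = -dx_j ∧ dx_i and dx_i ∧ dx_i = 0. For each pair (i, j) with i < j, the coefficient of dx_i ∧ dx_j in alpha ∧ beta is (alpha_i * beta_j - alpha_j * beta_i). Collecting: alpha ∧ beta = (2*y) dx ∧ dy.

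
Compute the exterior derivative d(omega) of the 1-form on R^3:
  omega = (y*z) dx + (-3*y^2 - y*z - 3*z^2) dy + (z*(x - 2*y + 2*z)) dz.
d(omega) = (-z) dx ∧ dy + (-y + z) dx ∧ dz + (y + 4*z) dy ∧ dz

For a 1-form omega = sum_i f_i dx_i, the exterior derivative is
  d(omega) = sum_{i < j} (∂f_j/∂x_i - ∂f_i/∂x_j) dx_i ∧ dx_j.
  coefficient of dx ∧ dy: ∂f_2/∂x - ∂f_1/∂y = ∂(-3*y^2 - y*z - 3*z^2)/∂x - ∂(y*z)/∂y = -z
  coefficient of dx ∧ dz: ∂f_3/∂x - ∂f_1/∂z = ∂(z*(x - 2*y + 2*z))/∂x - ∂(y*z)/∂z = -y + z
  coefficient of dy ∧ dz: ∂f_3/∂y - ∂f_2/∂z = ∂(z*(x - 2*y + 2*z))/∂y - ∂(-3*y^2 - y*z - 3*z^2)/∂z = y + 4*z
Assembling: d(omega) = (-z) dx ∧ dy + (-y + z) dx ∧ dz + (y + 4*z) dy ∧ dz.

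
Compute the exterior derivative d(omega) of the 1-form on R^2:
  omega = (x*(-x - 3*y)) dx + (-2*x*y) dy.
d(omega) = (3*x - 2*y) dx ∧ dy

For a 1-form omega = sum_i f_i dx_i, the exterior derivative is
  d(omega) = sum_{i < j} (∂f_j/∂x_i - ∂f_i/∂x_j) dx_i ∧ dx_j.
  coefficient of dx ∧ dy: ∂f_2/∂x - ∂f_1/∂y = ∂(-2*x*y)/∂x - ∂(x*(-x - 3*y))/∂y = 3*x - 2*y
Assembling: d(omega) = (3*x - 2*y) dx ∧ dy.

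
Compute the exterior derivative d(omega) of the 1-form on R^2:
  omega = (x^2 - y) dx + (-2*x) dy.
d(omega) = (-1) dx ∧ dy

For a 1-form omega = sum_i f_i dx_i, the exterior derivative is
  d(omega) = sum_{i < j} (∂f_j/∂x_i - ∂f_i/∂x_j) dx_i ∧ dx_j.
  coefficient of dx ∧ dy: ∂f_2/∂x - ∂f_1/∂y = ∂(-2*x)/∂x - ∂(x^2 - y)/∂y = -1
Assembling: d(omega) = (-1) dx ∧ dy.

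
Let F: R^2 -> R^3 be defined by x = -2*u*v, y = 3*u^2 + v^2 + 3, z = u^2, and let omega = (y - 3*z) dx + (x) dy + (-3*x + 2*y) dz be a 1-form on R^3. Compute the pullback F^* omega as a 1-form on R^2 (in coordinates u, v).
F^* omega = (12*u^3 + 4*u*v^2 + 12*u - 2*v^3 - 6*v) du + (6*u*(-v^2 - 1)) dv

Using F^*(f dg) = (f ∘ F) d(g ∘ F), substitute each coordinate x_i by F_i(u, v) in f_i, and replace dx_i by d F_i = (∂F_i/∂u) du + (∂F_i/∂v) dv.
  For the x component: f_1(F) = v^2 + 3; d F_1 = (-2*v) du + (-2*u) dv
  For the y component: f_2(F) = -2*u*v; d F_2 = (6*u) du + (2*v) dv
  For the z component: f_3(F) = 6*u^2 + 6*u*v + 2*v^2 + 6; d F_3 = (2*u) du + (0) dv
Combining and collecting du, dv coefficients:
  coeff of du: 12*u^3 + 4*u*v^2 + 12*u - 2*v^3 - 6*v
  coeff of dv: 6*u*(-v^2 - 1)
F^* omega = (12*u^3 + 4*u*v^2 + 12*u - 2*v^3 - 6*v) du + (6*u*(-v^2 - 1)) dv.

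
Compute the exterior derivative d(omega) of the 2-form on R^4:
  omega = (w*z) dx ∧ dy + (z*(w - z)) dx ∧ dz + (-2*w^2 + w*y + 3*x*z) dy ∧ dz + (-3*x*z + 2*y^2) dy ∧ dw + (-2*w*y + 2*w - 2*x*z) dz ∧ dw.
d(omega) = (w + 3*z) dx ∧ dy ∧ dz + (-2*z) dx ∧ dy ∧ dw + (-z) dx ∧ dz ∧ dw + (-6*w + 3*x + y) dy ∧ dz ∧ dw

For a 2-form omega = sum_{i<j} g_{ij} dx_i ∧ dx_j, the exterior derivative is
  d(omega) = sum_{i<j} d(g_{ij}) ∧ dx_i ∧ dx_j = sum_{i<j, k} (∂g_{ij}/∂x_k) dx_k ∧ dx_i ∧ dx_j.
Expand each term, using dx_k ∧ dx_i ∧ dx_j = sgn(permutation) dx_{(a)} ∧ dx_{(b)} ∧ dx_{(c)} with (a < b < c) sorted:
  d(w*z) includes (∂/∂z)(w*z) dz = (w) dz, which multiplied by dx ∧ dy gives (w) dx ∧ dy ∧ dz
  d(w*z) includes (∂/∂w)(w*z) dw = (z) dw, which multiplied by dx ∧ dy gives (z) dx ∧ dy ∧ dw
  d(z*(w - z)) includes (∂/∂w)(z*(w - z)) dw = (z) dw, which multiplied by dx ∧ dz gives (z) dx ∧ dz ∧ dw
  d(-2*w^2 + w*y + 3*x*z) includes (∂/∂x)(-2*w^2 + w*y + 3*x*z) dx = (3*z) dx, which multiplied by dy ∧ dz gives (3*z) dx ∧ dy ∧ dz
  d(-2*w^2 + w*y + 3*x*z) includes (∂/∂w)(-2*w^2 + w*y + 3*x*z) dw = (-4*w + y) dw, which multiplied by dy ∧ dz gives (-4*w + y) dy ∧ dz ∧ dw
  d(-3*x*z + 2*y^2) includes (∂/∂x)(-3*x*z + 2*y^2) dx = (-3*z) dx, which multiplied by dy ∧ dw gives (-3*z) dx ∧ dy ∧ dw
  d(-3*x*z + 2*y^2) includes (∂/∂z)(-3*x*z + 2*y^2) dz = (-3*x) dz, which multiplied by dy ∧ dw gives (3*x) dy ∧ dz ∧ dw
  d(-2*w*y + 2*w - 2*x*z) includes (∂/∂x)(-2*w*y + 2*w - 2*x*z) dx = (-2*z) dx, which multiplied by dz ∧ dw gives (-2*z) dx ∧ dz ∧ dw
  d(-2*w*y + 2*w - 2*x*z) includes (∂/∂y)(-2*w*y + 2*w - 2*x*z) dy = (-2*w) dy, which multiplied by dz ∧ dw gives (-2*w) dy ∧ dz ∧ dw
Collecting like 3-forms: d(omega) = (w + 3*z) dx ∧ dy ∧ dz + (-2*z) dx ∧ dy ∧ dw + (-z) dx ∧ dz ∧ dw + (-6*w + 3*x + y) dy ∧ dz ∧ dw.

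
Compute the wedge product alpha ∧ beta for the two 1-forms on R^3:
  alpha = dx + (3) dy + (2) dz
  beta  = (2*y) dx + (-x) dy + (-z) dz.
alpha ∧ beta = (-x - 6*y) dx ∧ dy + (-4*y - z) dx ∧ dz + (2*x - 3*z) dy ∧ dz

Distribute the wedge, using dx_i ∧ dx_j = -dx_j ∧ dx_i and dx_i ∧ dx_i = 0. For each pair (i, j) with i < j, the coefficient of dx_i ∧ dx_j in alpha ∧ beta is (alpha_i * beta_j - alpha_j * beta_i). Collecting: alpha ∧ beta = (-x - 6*y) dx ∧ dy + (-4*y - z) dx ∧ dz + (2*x - 3*z) dy ∧ dz.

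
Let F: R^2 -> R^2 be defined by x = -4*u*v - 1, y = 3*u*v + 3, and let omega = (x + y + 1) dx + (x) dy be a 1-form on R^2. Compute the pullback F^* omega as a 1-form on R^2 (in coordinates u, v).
F^* omega = (v*(-8*u*v - 15)) du + (u*(-8*u*v - 15)) dv

Using F^*(f dg) = (f ∘ F) d(g ∘ F), substitute each coordinate x_i by F_i(u, v) in f_i, and replace dx_i by d F_i = (∂F_i/∂u) du + (∂F_i/∂v) dv.
  For the x component: f_1(F) = -u*v + 3; d F_1 = (-4*v) du + (-4*u) dv
  For the y component: f_2(F) = -4*u*v - 1; d F_2 = (3*v) du + (3*u) dv
Combining and collecting du, dv coefficients:
  coeff of du: v*(-8*u*v - 15)
  coeff of dv: u*(-8*u*v - 15)
F^* omega = (v*(-8*u*v - 15)) du + (u*(-8*u*v - 15)) dv.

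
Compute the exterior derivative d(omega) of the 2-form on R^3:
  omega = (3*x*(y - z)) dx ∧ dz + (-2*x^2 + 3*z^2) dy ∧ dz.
d(omega) = (-7*x) dx ∧ dy ∧ dz

For a 2-form omega = sum_{i<j} g_{ij} dx_i ∧ dx_j, the exterior derivative is
  d(omega) = sum_{i<j} d(g_{ij}) ∧ dx_i ∧ dx_j = sum_{i<j, k} (∂g_{ij}/∂x_k) dx_k ∧ dx_i ∧ dx_j.
Expand each term, using dx_k ∧ dx_i ∧ dx_j = sgn(permutation) dx_{(a)} ∧ dx_{(b)} ∧ dx_{(c)} with (a < b < c) sorted:
  d(3*x*(y - z)) includes (∂/∂y)(3*x*(y - z)) dy = (3*x) dy, which multiplied by dx ∧ dz gives (-3*x) dx ∧ dy ∧ dz
  d(-2*x^2 + 3*z^2) includes (∂/∂x)(-2*x^2 + 3*z^2) dx = (-4*x) dx, which multiplied by dy ∧ dz gives (-4*x) dx ∧ dy ∧ dz
Collecting like 3-forms: d(omega) = (-7*x) dx ∧ dy ∧ dz.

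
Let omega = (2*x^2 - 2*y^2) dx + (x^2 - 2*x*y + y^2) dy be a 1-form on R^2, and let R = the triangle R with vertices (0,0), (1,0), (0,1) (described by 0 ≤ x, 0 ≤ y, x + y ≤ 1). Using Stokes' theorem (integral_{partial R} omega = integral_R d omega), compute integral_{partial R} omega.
integral_(partial R) omega = 2/3

Stokes: integral_partial_R omega = integral_R d omega with d omega = (∂Q/∂x - ∂P/∂y) dx ∧ dy.
  ∂Q/∂x = 2*x - 2*y
  ∂P/∂y = -4*y
  integrand = ∂Q/∂x - ∂P/∂y = 2*x + 2*y.
Integrating over R: integral_0^1 integral_0^{1-x} (2*x + 2*y) dy dx = 2/3.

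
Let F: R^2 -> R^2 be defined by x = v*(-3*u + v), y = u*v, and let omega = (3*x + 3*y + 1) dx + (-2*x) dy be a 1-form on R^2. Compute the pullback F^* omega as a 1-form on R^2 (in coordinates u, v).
F^* omega = (v*(24*u*v - 11*v^2 - 3)) du + (24*u^2*v - 23*u*v^2 - 3*u + 6*v^3 + 2*v) dv

Using F^*(f dg) = (f ∘ F) d(g ∘ F), substitute each coordinate x_i by F_i(u, v) in f_i, and replace dx_i by d F_i = (∂F_i/∂u) du + (∂F_i/∂v) dv.
  For the x component: f_1(F) = -6*u*v + 3*v^2 + 1; d F_1 = (-3*v) du + (-3*u + 2*v) dv
  For the y component: f_2(F) = 2*v*(3*u - v); d F_2 = (v) du + (u) dv
Combining and collecting du, dv coefficients:
  coeff of du: v*(24*u*v - 11*v^2 - 3)
  coeff of dv: 24*u^2*v - 23*u*v^2 - 3*u + 6*v^3 + 2*v
F^* omega = (v*(24*u*v - 11*v^2 - 3)) du + (24*u^2*v - 23*u*v^2 - 3*u + 6*v^3 + 2*v) dv.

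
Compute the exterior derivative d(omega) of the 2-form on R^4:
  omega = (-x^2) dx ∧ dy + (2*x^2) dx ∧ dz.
d(omega) = 0

For a 2-form omega = sum_{i<j} g_{ij} dx_i ∧ dx_j, the exterior derivative is
  d(omega) = sum_{i<j} d(g_{ij}) ∧ dx_i ∧ dx_j = sum_{i<j, k} (∂g_{ij}/∂x_k) dx_k ∧ dx_i ∧ dx_j.
Expand each term, using dx_k ∧ dx_i ∧ dx_j = sgn(permutation) dx_{(a)} ∧ dx_{(b)} ∧ dx_{(c)} with (a < b < c) sorted:

Collecting like 3-forms: d(omega) = 0.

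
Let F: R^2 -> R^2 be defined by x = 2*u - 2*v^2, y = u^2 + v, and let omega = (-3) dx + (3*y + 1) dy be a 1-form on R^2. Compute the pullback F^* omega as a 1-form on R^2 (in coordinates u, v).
F^* omega = (6*u^3 + 6*u*v + 2*u - 6) du + (3*u^2 + 15*v + 1) dv

Using F^*(f dg) = (f ∘ F) d(g ∘ F), substitute each coordinate x_i by F_i(u, v) in f_i, and replace dx_i by d F_i = (∂F_i/∂u) du + (∂F_i/∂v) dv.
  For the x component: f_1(F) = -3; d F_1 = (2) du + (-4*v) dv
  For the y component: f_2(F) = 3*u^2 + 3*v + 1; d F_2 = (2*u) du + (1) dv
Combining and collecting du, dv coefficients:
  coeff of du: 6*u^3 + 6*u*v + 2*u - 6
  coeff of dv: 3*u^2 + 15*v + 1
F^* omega = (6*u^3 + 6*u*v + 2*u - 6) du + (3*u^2 + 15*v + 1) dv.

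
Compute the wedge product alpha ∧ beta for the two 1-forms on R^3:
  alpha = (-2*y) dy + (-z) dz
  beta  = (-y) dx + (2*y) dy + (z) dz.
alpha ∧ beta = (-2*y^2) dx ∧ dy + (-y*z) dx ∧ dz

Distribute the wedge, using dx_i ∧ dx_j = -dx_j ∧ dx_i and dx_i ∧ dx_i = 0. For each pair (i, j) with i < j, the coefficient of dx_i ∧ dx_j in alpha ∧ beta is (alpha_i * beta_j - alpha_j * beta_i). Collecting: alpha ∧ beta = (-2*y^2) dx ∧ dy + (-y*z) dx ∧ dz.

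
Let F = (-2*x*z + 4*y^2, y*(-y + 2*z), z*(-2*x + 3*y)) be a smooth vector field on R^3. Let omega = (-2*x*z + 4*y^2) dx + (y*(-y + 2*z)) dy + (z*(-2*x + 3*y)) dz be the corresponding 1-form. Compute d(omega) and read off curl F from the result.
d(omega) = (-2*y + 3*z) dy ∧ dz + (-2*x + 2*z) dz ∧ dx + (-8*y) dx ∧ dy; curl F = (-2*y + 3*z, -2*x + 2*z, -8*y)

d omega = sum_{i<j} (∂f_j/∂x_i - ∂f_i/∂x_j) dx_i ∧ dx_j. Under the identification (dy ∧ dz, dz ∧ dx, dx ∧ dy) ↔ (e_x, e_y, e_z), the coefficients are exactly the components of curl F. Compute:
  ∂R/∂y - ∂Q/∂z = (3*z) - (2*y) = -2*y + 3*z
  ∂P/∂z - ∂R/∂x = (-2*x) - (-2*z) = -2*x + 2*z
  ∂Q/∂x - ∂P/∂y = (0) - (8*y) = -8*y.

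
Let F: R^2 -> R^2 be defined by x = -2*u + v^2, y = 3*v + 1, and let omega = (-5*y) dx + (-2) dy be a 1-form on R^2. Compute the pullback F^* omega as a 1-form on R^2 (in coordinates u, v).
F^* omega = (30*v + 10) du + (-30*v^2 - 10*v - 6) dv

Using F^*(f dg) = (f ∘ F) d(g ∘ F), substitute each coordinate x_i by F_i(u, v) in f_i, and replace dx_i by d F_i = (∂F_i/∂u) du + (∂F_i/∂v) dv.
  For the x component: f_1(F) = -15*v - 5; d F_1 = (-2) du + (2*v) dv
  For the y component: f_2(F) = -2; d F_2 = (0) du + (3) dv
Combining and collecting du, dv coefficients:
  coeff of du: 30*v + 10
  coeff of dv: -30*v^2 - 10*v - 6
F^* omega = (30*v + 10) du + (-30*v^2 - 10*v - 6) dv.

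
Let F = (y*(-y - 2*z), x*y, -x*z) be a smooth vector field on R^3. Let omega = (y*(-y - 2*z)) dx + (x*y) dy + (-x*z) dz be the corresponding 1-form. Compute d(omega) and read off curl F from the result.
d(omega) = (0) dy ∧ dz + (-2*y + z) dz ∧ dx + (3*y + 2*z) dx ∧ dy; curl F = (0, -2*y + z, 3*y + 2*z)

d omega = sum_{i<j} (∂f_j/∂x_i - ∂f_i/∂x_j) dx_i ∧ dx_j. Under the identification (dy ∧ dz, dz ∧ dx, dx ∧ dy) ↔ (e_x, e_y, e_z), the coefficients are exactly the components of curl F. Compute:
  ∂R/∂y - ∂Q/∂z = (0) - (0) = 0
  ∂P/∂z - ∂R/∂x = (-2*y) - (-z) = -2*y + z
  ∂Q/∂x - ∂P/∂y = (y) - (-2*y - 2*z) = 3*y + 2*z.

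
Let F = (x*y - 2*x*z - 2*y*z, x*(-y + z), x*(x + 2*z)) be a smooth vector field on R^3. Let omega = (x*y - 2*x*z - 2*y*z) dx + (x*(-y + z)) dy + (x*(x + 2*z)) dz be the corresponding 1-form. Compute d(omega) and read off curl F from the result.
d(omega) = (-x) dy ∧ dz + (-4*x - 2*y - 2*z) dz ∧ dx + (-x - y + 3*z) dx ∧ dy; curl F = (-x, -4*x - 2*y - 2*z, -x - y + 3*z)

d omega = sum_{i<j} (∂f_j/∂x_i - ∂f_i/∂x_j) dx_i ∧ dx_j. Under the identification (dy ∧ dz, dz ∧ dx, dx ∧ dy) ↔ (e_x, e_y, e_z), the coefficients are exactly the components of curl F. Compute:
  ∂R/∂y - ∂Q/∂z = (0) - (x) = -x
  ∂P/∂z - ∂R/∂x = (-2*x - 2*y) - (2*x + 2*z) = -4*x - 2*y - 2*z
  ∂Q/∂x - ∂P/∂y = (-y + z) - (x - 2*z) = -x - y + 3*z.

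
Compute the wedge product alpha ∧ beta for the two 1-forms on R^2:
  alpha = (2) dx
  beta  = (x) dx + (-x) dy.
alpha ∧ beta = (-2*x) dx ∧ dy

Distribute the wedge, using dx_i ∧ dx_j = -dx_j ∧ dx_i and dx_i ∧ dx_i = 0. For each pair (i, j) with i < j, the coefficient of dx_i ∧ dx_j in alpha ∧ beta is (alpha_i * beta_j - alpha_j * beta_i). Collecting: alpha ∧ beta = (-2*x) dx ∧ dy.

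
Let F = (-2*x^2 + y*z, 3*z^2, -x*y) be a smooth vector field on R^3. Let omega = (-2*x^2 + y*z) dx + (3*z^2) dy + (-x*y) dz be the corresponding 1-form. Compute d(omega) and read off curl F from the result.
d(omega) = (-x - 6*z) dy ∧ dz + (2*y) dz ∧ dx + (-z) dx ∧ dy; curl F = (-x - 6*z, 2*y, -z)

d omega = sum_{i<j} (∂f_j/∂x_i - ∂f_i/∂x_j) dx_i ∧ dx_j. Under the identification (dy ∧ dz, dz ∧ dx, dx ∧ dy) ↔ (e_x, e_y, e_z), the coefficients are exactly the components of curl F. Compute:
  ∂R/∂y - ∂Q/∂z = (-x) - (6*z) = -x - 6*z
  ∂P/∂z - ∂R/∂x = (y) - (-y) = 2*y
  ∂Q/∂x - ∂P/∂y = (0) - (z) = -z.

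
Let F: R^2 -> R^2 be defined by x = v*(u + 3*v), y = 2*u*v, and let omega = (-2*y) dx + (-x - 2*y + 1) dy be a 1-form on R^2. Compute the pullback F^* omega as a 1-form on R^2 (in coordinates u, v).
F^* omega = (2*v*(-7*u*v - 3*v^2 + 1)) du + (2*u*(-7*u*v - 15*v^2 + 1)) dv

Using F^*(f dg) = (f ∘ F) d(g ∘ F), substitute each coordinate x_i by F_i(u, v) in f_i, and replace dx_i by d F_i = (∂F_i/∂u) du + (∂F_i/∂v) dv.
  For the x component: f_1(F) = -4*u*v; d F_1 = (v) du + (u + 6*v) dv
  For the y component: f_2(F) = -5*u*v - 3*v^2 + 1; d F_2 = (2*v) du + (2*u) dv
Combining and collecting du, dv coefficients:
  coeff of du: 2*v*(-7*u*v - 3*v^2 + 1)
  coeff of dv: 2*u*(-7*u*v - 15*v^2 + 1)
F^* omega = (2*v*(-7*u*v - 3*v^2 + 1)) du + (2*u*(-7*u*v - 15*v^2 + 1)) dv.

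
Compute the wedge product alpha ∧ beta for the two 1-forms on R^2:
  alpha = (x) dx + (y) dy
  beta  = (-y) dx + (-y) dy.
alpha ∧ beta = (y*(-x + y)) dx ∧ dy

Distribute the wedge, using dx_i ∧ dx_j = -dx_j ∧ dx_i and dx_i ∧ dx_i = 0. For each pair (i, j) with i < j, the coefficient of dx_i ∧ dx_j in alpha ∧ beta is (alpha_i * beta_j - alpha_j * beta_i). Collecting: alpha ∧ beta = (y*(-x + y)) dx ∧ dy.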